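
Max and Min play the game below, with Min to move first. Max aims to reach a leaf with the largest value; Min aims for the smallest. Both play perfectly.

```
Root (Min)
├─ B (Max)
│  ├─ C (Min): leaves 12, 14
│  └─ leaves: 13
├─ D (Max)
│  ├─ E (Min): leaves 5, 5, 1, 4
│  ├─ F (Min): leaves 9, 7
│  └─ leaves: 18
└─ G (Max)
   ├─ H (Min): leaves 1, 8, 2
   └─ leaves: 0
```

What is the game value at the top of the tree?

C (Min): min(12, 14) = 12
B (Max): max(12, 13) = 13
E (Min): min(5, 5, 1, 4) = 1
F (Min): min(9, 7) = 7
D (Max): max(1, 7, 18) = 18
H (Min): min(1, 8, 2) = 1
G (Max): max(1, 0) = 1
Root (Min): min(13, 18, 1) = 1

1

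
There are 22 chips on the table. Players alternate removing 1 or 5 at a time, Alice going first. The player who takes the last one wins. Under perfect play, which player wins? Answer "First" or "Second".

Positions where the player to move wins (W) vs loses (L):
i:   0  1  2  3  4  5  6  7  8  9 10 11 12 13 14 15 16 17 18 19 20 21 22
     L  W  L  W  L  W  L  W  L  W  L  W  L  W  L  W  L  W  L  W  L  W  L
Position 22 is L, so the second player wins.

Second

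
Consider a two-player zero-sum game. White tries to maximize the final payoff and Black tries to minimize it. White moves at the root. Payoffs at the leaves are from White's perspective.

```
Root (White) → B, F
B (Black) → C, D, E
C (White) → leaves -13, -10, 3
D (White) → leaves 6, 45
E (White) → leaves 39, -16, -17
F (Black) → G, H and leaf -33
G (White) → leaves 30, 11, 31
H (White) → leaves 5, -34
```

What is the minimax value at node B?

C: max(-13, -10, 3) = 3
D: max(6, 45) = 45
E: max(39, -16, -17) = 39
B: min(3, 45, 39) = 3

3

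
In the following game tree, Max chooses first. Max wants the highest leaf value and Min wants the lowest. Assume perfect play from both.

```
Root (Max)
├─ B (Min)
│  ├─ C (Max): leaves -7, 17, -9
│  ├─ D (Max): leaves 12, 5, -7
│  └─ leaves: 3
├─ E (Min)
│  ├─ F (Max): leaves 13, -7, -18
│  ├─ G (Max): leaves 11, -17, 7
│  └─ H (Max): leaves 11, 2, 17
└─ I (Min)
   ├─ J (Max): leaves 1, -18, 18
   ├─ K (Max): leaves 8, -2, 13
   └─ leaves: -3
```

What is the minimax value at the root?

C (Max): max(-7, 17, -9) = 17
D (Max): max(12, 5, -7) = 12
B (Min): min(17, 12, 3) = 3
F (Max): max(13, -7, -18) = 13
G (Max): max(11, -17, 7) = 11
H (Max): max(11, 2, 17) = 17
E (Min): min(13, 11, 17) = 11
J (Max): max(1, -18, 18) = 18
K (Max): max(8, -2, 13) = 13
I (Min): min(18, 13, -3) = -3
Root (Max): max(3, 11, -3) = 11

11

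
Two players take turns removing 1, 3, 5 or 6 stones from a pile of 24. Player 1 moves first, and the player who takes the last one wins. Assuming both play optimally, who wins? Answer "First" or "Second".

Second

Mark each pile size as W (mover wins) or L (mover loses):
i:   0  1  2  3  4  5  6  7  8  9 10 11 12 13 14 15 16 17 18 19 20 21 22 23 24
     L  W  L  W  L  W  W  W  W  W  W  L  W  L  W  L  W  W  W  W  W  W  L  W  L
Position 24 is L, so the second player wins.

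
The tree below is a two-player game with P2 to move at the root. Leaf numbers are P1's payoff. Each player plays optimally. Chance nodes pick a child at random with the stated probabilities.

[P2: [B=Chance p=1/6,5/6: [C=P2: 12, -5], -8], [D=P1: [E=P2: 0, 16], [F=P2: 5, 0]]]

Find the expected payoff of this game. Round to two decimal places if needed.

-7.5

C (P2): min(12, -5) = -5
B (Chance): 1/6·-5 + 5/6·-8 = -7.5
E (P2): min(0, 16) = 0
F (P2): min(5, 0) = 0
D (P1): max(0, 0) = 0
Root (P2): min(-7.5, 0) = -7.5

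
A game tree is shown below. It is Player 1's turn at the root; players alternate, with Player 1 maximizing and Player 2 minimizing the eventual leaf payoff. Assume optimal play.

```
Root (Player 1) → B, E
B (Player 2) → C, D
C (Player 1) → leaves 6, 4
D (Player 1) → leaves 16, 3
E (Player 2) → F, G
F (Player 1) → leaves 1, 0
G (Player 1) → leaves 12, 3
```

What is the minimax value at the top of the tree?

6

C (Player 1): max(6, 4) = 6
D (Player 1): max(16, 3) = 16
B (Player 2): min(6, 16) = 6
F (Player 1): max(1, 0) = 1
G (Player 1): max(12, 3) = 12
E (Player 2): min(1, 12) = 1
Root (Player 1): max(6, 1) = 6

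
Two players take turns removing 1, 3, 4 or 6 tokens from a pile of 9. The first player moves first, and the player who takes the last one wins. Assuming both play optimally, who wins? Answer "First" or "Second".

Positions where the player to move wins (W) vs loses (L):
i:   0  1  2  3  4  5  6  7  8  9
     L  W  L  W  W  W  W  L  W  L
Position 9 is L, so the second player wins.

Second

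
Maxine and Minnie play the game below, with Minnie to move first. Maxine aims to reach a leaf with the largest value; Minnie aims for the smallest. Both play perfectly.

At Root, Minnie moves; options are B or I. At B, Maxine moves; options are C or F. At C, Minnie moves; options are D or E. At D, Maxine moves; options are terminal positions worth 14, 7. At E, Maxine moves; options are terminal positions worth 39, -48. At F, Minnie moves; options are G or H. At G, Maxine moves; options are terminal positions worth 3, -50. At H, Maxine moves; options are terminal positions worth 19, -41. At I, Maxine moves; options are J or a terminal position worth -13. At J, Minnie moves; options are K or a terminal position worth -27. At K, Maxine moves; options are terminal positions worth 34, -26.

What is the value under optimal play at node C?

14

D: max(14, 7) = 14
E: max(39, -48) = 39
C: min(14, 39) = 14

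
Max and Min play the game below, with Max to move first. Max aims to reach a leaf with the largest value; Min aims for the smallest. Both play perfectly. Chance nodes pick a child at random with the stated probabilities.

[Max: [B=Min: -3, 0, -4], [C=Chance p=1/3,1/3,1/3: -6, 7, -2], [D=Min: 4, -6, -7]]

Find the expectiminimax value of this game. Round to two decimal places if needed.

-0.33

B (Min): min(-3, 0, -4) = -4
C (Chance): 1/3·-6 + 1/3·7 + 1/3·-2 = -0.33
D (Min): min(4, -6, -7) = -7
Root (Max): max(-4, -0.33, -7) = -0.33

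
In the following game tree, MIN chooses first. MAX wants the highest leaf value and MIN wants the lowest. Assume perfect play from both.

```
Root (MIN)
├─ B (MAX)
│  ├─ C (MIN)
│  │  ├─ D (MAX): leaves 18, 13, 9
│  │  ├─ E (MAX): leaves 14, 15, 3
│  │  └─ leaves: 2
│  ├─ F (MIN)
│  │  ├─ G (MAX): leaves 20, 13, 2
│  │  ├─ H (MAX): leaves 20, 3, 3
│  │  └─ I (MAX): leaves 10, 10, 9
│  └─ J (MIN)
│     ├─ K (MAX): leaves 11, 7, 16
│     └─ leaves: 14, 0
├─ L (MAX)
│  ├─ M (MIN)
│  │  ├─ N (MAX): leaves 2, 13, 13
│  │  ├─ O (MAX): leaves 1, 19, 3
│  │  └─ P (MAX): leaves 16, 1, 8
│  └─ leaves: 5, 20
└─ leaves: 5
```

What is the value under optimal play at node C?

D: max(18, 13, 9) = 18
E: max(14, 15, 3) = 15
C: min(18, 15, 2) = 2

2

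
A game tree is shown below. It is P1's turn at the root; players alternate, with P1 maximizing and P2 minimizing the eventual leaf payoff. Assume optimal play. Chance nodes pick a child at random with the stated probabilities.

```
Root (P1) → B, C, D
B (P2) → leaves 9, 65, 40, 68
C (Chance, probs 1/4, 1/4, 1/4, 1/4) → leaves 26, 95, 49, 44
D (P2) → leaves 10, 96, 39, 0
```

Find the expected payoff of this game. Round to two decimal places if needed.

B (P2): min(9, 65, 40, 68) = 9
C (Chance): 1/4·26 + 1/4·95 + 1/4·49 + 1/4·44 = 53.5
D (P2): min(10, 96, 39, 0) = 0
Root (P1): max(9, 53.5, 0) = 53.5

53.5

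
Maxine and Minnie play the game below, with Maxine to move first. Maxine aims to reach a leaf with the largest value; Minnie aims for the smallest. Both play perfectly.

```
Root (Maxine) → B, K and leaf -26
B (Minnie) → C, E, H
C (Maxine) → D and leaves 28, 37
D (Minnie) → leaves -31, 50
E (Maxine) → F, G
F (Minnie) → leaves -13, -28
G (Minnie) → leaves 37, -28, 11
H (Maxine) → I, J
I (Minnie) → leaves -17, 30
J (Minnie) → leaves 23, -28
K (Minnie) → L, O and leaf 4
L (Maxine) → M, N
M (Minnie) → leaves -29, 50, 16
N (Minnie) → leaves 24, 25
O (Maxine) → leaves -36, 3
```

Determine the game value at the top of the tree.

3

D (Minnie): min(-31, 50) = -31
C (Maxine): max(-31, 28, 37) = 37
F (Minnie): min(-13, -28) = -28
G (Minnie): min(37, -28, 11) = -28
E (Maxine): max(-28, -28) = -28
I (Minnie): min(-17, 30) = -17
J (Minnie): min(23, -28) = -28
H (Maxine): max(-17, -28) = -17
B (Minnie): min(37, -28, -17) = -28
M (Minnie): min(-29, 50, 16) = -29
N (Minnie): min(24, 25) = 24
L (Maxine): max(-29, 24) = 24
O (Maxine): max(-36, 3) = 3
K (Minnie): min(24, 3, 4) = 3
Root (Maxine): max(-28, 3, -26) = 3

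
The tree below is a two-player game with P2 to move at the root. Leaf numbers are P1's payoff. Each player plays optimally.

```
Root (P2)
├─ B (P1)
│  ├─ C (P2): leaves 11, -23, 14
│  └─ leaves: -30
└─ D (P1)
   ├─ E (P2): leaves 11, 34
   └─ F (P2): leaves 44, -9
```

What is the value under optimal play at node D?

E: min(11, 34) = 11
F: min(44, -9) = -9
D: max(11, -9) = 11

11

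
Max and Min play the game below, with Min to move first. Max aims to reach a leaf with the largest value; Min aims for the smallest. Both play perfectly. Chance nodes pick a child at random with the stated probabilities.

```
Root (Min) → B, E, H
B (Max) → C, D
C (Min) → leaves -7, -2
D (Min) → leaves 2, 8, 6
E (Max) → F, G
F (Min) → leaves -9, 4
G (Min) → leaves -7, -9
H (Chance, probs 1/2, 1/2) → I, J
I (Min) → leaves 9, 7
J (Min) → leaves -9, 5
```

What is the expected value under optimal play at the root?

C (Min): min(-7, -2) = -7
D (Min): min(2, 8, 6) = 2
B (Max): max(-7, 2) = 2
F (Min): min(-9, 4) = -9
G (Min): min(-7, -9) = -9
E (Max): max(-9, -9) = -9
I (Min): min(9, 7) = 7
J (Min): min(-9, 5) = -9
H (Chance): 1/2·7 + 1/2·-9 = -1
Root (Min): min(2, -9, -1) = -9

-9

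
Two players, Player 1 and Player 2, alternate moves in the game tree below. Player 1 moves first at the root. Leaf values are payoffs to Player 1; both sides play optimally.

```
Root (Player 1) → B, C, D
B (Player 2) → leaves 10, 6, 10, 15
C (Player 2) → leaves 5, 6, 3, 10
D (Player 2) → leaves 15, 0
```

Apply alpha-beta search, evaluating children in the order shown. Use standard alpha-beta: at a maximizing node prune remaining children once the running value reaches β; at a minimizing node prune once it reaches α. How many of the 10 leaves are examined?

B [α=-∞,β=+∞]: v=6
C [α=6,β=+∞]: v=5 after child 1 ≤ α → α-cutoff, skip 3
D [α=6,β=+∞]: v=0
Root [α=-∞,β=+∞]: v=6
Leaves evaluated: 7 of 10.

7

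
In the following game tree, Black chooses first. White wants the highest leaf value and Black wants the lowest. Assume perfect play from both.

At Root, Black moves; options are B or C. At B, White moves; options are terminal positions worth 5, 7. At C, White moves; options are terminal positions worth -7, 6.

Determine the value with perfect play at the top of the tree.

6

B (White): max(5, 7) = 7
C (White): max(-7, 6) = 6
Root (Black): min(7, 6) = 6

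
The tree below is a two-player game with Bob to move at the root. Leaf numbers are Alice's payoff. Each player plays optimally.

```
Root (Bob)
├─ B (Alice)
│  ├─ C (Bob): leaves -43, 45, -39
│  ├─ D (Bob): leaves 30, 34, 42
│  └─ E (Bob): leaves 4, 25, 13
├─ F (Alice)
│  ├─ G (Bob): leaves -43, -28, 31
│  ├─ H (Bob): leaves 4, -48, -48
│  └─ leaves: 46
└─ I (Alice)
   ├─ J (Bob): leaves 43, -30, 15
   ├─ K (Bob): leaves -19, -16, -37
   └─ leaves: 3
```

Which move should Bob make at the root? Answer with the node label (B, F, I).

I

C (Bob): min(-43, 45, -39) = -43
D (Bob): min(30, 34, 42) = 30
E (Bob): min(4, 25, 13) = 4
B (Alice): max(-43, 30, 4) = 30
G (Bob): min(-43, -28, 31) = -43
H (Bob): min(4, -48, -48) = -48
F (Alice): max(-43, -48, 46) = 46
J (Bob): min(43, -30, 15) = -30
K (Bob): min(-19, -16, -37) = -37
I (Alice): max(-30, -37, 3) = 3
Root (Bob): min(30, 46, 3) = 3
Bob picks the child with the lowest value: I (value 3).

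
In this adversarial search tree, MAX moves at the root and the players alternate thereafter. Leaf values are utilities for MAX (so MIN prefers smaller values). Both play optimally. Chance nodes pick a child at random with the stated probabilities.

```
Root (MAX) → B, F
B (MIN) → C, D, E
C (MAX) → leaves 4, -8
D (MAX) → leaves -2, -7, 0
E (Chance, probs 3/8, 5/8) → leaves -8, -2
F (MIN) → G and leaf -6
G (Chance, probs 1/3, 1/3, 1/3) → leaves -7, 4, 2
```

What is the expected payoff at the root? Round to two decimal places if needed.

-4.25

C (MAX): max(4, -8) = 4
D (MAX): max(-2, -7, 0) = 0
E (Chance): 3/8·-8 + 5/8·-2 = -4.25
B (MIN): min(4, 0, -4.25) = -4.25
G (Chance): 1/3·-7 + 1/3·4 + 1/3·2 = -0.33
F (MIN): min(-0.33, -6) = -6
Root (MAX): max(-4.25, -6) = -4.25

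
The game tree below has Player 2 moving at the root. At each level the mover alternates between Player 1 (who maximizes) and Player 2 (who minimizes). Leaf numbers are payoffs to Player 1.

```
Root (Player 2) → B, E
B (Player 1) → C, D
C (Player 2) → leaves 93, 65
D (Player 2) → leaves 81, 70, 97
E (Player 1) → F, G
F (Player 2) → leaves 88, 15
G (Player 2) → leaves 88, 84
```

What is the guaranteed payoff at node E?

F: min(88, 15) = 15
G: min(88, 84) = 84
E: max(15, 84) = 84

84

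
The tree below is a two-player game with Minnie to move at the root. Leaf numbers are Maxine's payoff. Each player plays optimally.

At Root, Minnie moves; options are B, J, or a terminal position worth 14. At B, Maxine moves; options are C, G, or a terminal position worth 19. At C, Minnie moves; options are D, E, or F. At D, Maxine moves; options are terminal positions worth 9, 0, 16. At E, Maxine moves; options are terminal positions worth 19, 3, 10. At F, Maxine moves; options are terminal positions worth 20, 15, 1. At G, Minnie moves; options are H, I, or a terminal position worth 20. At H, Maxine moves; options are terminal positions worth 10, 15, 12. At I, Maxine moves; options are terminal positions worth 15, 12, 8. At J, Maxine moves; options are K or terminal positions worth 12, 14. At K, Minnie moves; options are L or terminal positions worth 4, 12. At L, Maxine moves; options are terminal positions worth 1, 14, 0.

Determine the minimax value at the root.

14

D (Maxine): max(9, 0, 16) = 16
E (Maxine): max(19, 3, 10) = 19
F (Maxine): max(20, 15, 1) = 20
C (Minnie): min(16, 19, 20) = 16
H (Maxine): max(10, 15, 12) = 15
I (Maxine): max(15, 12, 8) = 15
G (Minnie): min(15, 15, 20) = 15
B (Maxine): max(16, 15, 19) = 19
L (Maxine): max(1, 14, 0) = 14
K (Minnie): min(14, 4, 12) = 4
J (Maxine): max(4, 12, 14) = 14
Root (Minnie): min(19, 14, 14) = 14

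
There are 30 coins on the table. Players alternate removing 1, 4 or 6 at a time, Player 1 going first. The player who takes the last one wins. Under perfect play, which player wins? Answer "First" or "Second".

Second

W/L table (W = player to move can force a win):
i:   0  1  2  3  4  5  6  7  8  9 10 11 12 13 14 15 16 17 18 19 20 21 22 23 24 25 26 27 28 29 30
     L  W  L  W  W  L  W  L  W  W  L  W  L  W  W  L  W  L  W  W  L  W  L  W  W  L  W  L  W  W  L
Position 30 is L, so the second player wins.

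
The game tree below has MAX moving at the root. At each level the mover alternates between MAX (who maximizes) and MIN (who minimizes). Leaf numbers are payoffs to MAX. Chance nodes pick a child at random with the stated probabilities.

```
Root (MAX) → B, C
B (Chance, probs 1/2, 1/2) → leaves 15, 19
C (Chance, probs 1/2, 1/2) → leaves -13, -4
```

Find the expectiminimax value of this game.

17

B (Chance): 1/2·15 + 1/2·19 = 17
C (Chance): 1/2·-13 + 1/2·-4 = -8.5
Root (MAX): max(17, -8.5) = 17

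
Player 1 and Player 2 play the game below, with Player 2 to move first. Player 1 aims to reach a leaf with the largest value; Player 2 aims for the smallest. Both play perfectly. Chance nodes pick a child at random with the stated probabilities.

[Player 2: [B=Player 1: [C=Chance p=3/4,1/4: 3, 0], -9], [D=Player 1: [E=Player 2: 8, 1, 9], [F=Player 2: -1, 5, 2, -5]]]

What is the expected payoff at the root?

C (Chance): 3/4·3 + 1/4·0 = 2.25
B (Player 1): max(2.25, -9) = 2.25
E (Player 2): min(8, 1, 9) = 1
F (Player 2): min(-1, 5, 2, -5) = -5
D (Player 1): max(1, -5) = 1
Root (Player 2): min(2.25, 1) = 1

1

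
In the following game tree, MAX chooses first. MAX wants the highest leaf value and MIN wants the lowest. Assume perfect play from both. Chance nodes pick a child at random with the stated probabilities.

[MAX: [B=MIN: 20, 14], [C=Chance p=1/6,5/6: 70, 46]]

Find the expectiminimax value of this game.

B (MIN): min(20, 14) = 14
C (Chance): 1/6·70 + 5/6·46 = 50
Root (MAX): max(14, 50) = 50

50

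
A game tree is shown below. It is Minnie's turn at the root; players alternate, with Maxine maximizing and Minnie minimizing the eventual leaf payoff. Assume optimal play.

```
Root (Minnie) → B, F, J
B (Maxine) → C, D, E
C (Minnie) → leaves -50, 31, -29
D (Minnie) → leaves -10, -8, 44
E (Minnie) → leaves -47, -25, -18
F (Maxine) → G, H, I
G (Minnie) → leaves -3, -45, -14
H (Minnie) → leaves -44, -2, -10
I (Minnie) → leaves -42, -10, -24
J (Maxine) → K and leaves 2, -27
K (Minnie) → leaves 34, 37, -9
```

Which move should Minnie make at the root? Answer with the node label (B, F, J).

F

C (Minnie): min(-50, 31, -29) = -50
D (Minnie): min(-10, -8, 44) = -10
E (Minnie): min(-47, -25, -18) = -47
B (Maxine): max(-50, -10, -47) = -10
G (Minnie): min(-3, -45, -14) = -45
H (Minnie): min(-44, -2, -10) = -44
I (Minnie): min(-42, -10, -24) = -42
F (Maxine): max(-45, -44, -42) = -42
K (Minnie): min(34, 37, -9) = -9
J (Maxine): max(-9, 2, -27) = 2
Root (Minnie): min(-10, -42, 2) = -42
Minnie picks the child with the lowest value: F (value -42).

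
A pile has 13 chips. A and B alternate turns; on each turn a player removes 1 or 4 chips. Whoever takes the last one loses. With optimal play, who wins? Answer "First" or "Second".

Second

W/L table (W = player to move can force a win):
i:   0  1  2  3  4  5  6  7  8  9 10 11 12 13
     W  L  W  L  W  W  L  W  L  W  W  L  W  L
Position 13 is L, so the second player wins.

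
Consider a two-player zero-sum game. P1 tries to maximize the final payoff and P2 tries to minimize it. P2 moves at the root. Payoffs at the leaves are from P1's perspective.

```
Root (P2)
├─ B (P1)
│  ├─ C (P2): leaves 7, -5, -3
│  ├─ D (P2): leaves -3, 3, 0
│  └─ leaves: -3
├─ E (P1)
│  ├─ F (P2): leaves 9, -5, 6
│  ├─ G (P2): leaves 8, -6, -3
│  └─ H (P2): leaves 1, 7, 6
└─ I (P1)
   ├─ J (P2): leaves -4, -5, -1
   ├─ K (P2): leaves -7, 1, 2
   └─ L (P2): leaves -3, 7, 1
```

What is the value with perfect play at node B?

-3

C: min(7, -5, -3) = -5
D: min(-3, 3, 0) = -3
B: max(-5, -3, -3) = -3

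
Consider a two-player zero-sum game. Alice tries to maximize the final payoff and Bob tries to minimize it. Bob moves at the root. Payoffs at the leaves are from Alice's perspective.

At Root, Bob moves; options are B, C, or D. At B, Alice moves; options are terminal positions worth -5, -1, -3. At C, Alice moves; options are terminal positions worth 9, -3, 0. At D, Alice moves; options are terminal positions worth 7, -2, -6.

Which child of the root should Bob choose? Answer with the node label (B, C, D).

B

B (Alice): max(-5, -1, -3) = -1
C (Alice): max(9, -3, 0) = 9
D (Alice): max(7, -2, -6) = 7
Root (Bob): min(-1, 9, 7) = -1
Bob picks the child with the lowest value: B (value -1).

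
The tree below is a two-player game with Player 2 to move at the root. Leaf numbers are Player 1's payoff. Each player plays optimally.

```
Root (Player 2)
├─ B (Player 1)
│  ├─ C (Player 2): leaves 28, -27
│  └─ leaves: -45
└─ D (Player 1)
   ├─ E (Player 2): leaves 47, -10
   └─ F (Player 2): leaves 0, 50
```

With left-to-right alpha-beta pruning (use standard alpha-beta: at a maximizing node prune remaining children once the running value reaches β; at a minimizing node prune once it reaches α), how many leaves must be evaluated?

C [α=-∞,β=+∞]: v=-27
B [α=-∞,β=+∞]: v=-27
E [α=-∞,β=-27]: v=-10
D [α=-∞,β=-27]: v=-10 after child 1 ≥ β → β-cutoff, skip 1
Root [α=-∞,β=+∞]: v=-27
Leaves evaluated: 5 of 7.

5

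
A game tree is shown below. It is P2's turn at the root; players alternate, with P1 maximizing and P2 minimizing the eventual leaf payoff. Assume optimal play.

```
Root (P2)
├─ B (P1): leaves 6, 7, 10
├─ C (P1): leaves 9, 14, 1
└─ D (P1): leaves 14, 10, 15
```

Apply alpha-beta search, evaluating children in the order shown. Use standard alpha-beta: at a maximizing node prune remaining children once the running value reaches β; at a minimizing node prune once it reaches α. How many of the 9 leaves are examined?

B [α=-∞,β=+∞]: v=10
C [α=-∞,β=10]: v=14 after child 2 ≥ β → β-cutoff, skip 1
D [α=-∞,β=10]: v=14 after child 1 ≥ β → β-cutoff, skip 2
Root [α=-∞,β=+∞]: v=10
Leaves evaluated: 6 of 9.

6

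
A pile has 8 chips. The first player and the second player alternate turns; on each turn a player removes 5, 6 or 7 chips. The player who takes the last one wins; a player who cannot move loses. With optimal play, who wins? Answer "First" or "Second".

First

Mark each pile size as W (mover wins) or L (mover loses):
i:   0  1  2  3  4  5  6  7  8
     L  L  L  L  L  W  W  W  W
Position 8 is W, so the first player wins.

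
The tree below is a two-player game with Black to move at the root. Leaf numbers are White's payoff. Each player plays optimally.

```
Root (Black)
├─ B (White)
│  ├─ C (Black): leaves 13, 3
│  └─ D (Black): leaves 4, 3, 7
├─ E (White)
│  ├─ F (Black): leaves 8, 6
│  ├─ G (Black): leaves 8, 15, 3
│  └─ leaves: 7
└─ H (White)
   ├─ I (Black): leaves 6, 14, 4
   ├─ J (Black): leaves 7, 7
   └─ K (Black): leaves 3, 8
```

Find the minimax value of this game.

C (Black): min(13, 3) = 3
D (Black): min(4, 3, 7) = 3
B (White): max(3, 3) = 3
F (Black): min(8, 6) = 6
G (Black): min(8, 15, 3) = 3
E (White): max(6, 3, 7) = 7
I (Black): min(6, 14, 4) = 4
J (Black): min(7, 7) = 7
K (Black): min(3, 8) = 3
H (White): max(4, 7, 3) = 7
Root (Black): min(3, 7, 7) = 3

3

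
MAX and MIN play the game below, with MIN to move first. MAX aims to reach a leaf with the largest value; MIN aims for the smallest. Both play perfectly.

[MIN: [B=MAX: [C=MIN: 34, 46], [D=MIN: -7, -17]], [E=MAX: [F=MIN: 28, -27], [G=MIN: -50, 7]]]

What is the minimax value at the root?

C (MIN): min(34, 46) = 34
D (MIN): min(-7, -17) = -17
B (MAX): max(34, -17) = 34
F (MIN): min(28, -27) = -27
G (MIN): min(-50, 7) = -50
E (MAX): max(-27, -50) = -27
Root (MIN): min(34, -27) = -27

-27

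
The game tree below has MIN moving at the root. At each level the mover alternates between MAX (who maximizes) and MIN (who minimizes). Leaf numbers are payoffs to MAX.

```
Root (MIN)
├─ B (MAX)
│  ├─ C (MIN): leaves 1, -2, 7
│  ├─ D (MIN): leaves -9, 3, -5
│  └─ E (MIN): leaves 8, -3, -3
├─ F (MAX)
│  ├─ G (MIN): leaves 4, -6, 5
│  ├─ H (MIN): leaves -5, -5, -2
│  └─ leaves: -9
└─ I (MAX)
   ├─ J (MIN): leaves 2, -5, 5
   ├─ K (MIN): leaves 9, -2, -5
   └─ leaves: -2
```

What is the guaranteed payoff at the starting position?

C (MIN): min(1, -2, 7) = -2
D (MIN): min(-9, 3, -5) = -9
E (MIN): min(8, -3, -3) = -3
B (MAX): max(-2, -9, -3) = -2
G (MIN): min(4, -6, 5) = -6
H (MIN): min(-5, -5, -2) = -5
F (MAX): max(-6, -5, -9) = -5
J (MIN): min(2, -5, 5) = -5
K (MIN): min(9, -2, -5) = -5
I (MAX): max(-5, -5, -2) = -2
Root (MIN): min(-2, -5, -2) = -5

-5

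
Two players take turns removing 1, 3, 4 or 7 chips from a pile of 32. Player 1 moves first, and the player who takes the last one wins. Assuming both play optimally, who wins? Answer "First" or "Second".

Second

Positions where the player to move wins (W) vs loses (L):
i:   0  1  2  3  4  5  6  7  8  9 10 11 12 13 14 15 16 17 18 19 20 21 22 23 24 25 26 27 28 29 30 31 32
     L  W  L  W  W  W  W  W  L  W  L  W  W  W  W  W  L  W  L  W  W  W  W  W  L  W  L  W  W  W  W  W  L
Position 32 is L, so the second player wins.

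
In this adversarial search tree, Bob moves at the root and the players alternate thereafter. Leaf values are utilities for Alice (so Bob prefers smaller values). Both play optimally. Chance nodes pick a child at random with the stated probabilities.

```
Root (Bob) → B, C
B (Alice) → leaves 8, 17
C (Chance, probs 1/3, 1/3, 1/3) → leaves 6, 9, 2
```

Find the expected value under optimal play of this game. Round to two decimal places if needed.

5.67

B (Alice): max(8, 17) = 17
C (Chance): 1/3·6 + 1/3·9 + 1/3·2 = 5.67
Root (Bob): min(17, 5.67) = 5.67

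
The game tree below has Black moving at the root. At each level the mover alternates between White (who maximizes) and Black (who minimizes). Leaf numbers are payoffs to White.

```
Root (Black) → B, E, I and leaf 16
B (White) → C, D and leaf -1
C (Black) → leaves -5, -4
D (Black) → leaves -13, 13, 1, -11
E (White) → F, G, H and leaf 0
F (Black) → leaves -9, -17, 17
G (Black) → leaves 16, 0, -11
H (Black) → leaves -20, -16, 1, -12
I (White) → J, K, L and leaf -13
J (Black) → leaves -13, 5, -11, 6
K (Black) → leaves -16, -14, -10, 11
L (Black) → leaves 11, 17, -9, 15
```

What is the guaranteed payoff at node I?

-9

J: min(-13, 5, -11, 6) = -13
K: min(-16, -14, -10, 11) = -16
L: min(11, 17, -9, 15) = -9
I: max(-13, -16, -9, -13) = -9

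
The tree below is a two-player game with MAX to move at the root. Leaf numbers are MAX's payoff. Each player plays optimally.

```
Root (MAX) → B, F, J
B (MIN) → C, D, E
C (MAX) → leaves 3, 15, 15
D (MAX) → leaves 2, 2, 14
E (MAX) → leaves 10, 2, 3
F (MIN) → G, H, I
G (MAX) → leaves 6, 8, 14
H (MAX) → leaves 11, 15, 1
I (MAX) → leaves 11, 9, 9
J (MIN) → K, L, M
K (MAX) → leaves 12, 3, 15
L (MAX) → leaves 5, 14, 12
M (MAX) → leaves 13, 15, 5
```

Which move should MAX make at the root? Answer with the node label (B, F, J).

C (MAX): max(3, 15, 15) = 15
D (MAX): max(2, 2, 14) = 14
E (MAX): max(10, 2, 3) = 10
B (MIN): min(15, 14, 10) = 10
G (MAX): max(6, 8, 14) = 14
H (MAX): max(11, 15, 1) = 15
I (MAX): max(11, 9, 9) = 11
F (MIN): min(14, 15, 11) = 11
K (MAX): max(12, 3, 15) = 15
L (MAX): max(5, 14, 12) = 14
M (MAX): max(13, 15, 5) = 15
J (MIN): min(15, 14, 15) = 14
Root (MAX): max(10, 11, 14) = 14
MAX picks the child with the highest value: J (value 14).

J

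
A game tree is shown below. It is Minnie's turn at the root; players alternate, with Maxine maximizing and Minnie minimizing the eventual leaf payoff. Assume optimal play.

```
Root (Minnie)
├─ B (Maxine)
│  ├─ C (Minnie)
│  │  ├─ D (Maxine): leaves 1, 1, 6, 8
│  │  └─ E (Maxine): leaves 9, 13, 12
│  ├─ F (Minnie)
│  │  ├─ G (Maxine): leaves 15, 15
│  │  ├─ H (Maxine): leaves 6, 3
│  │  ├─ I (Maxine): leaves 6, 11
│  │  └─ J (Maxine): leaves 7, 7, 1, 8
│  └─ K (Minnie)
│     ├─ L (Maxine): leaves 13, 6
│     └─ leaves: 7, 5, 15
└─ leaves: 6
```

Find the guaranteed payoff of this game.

6

D (Maxine): max(1, 1, 6, 8) = 8
E (Maxine): max(9, 13, 12) = 13
C (Minnie): min(8, 13) = 8
G (Maxine): max(15, 15) = 15
H (Maxine): max(6, 3) = 6
I (Maxine): max(6, 11) = 11
J (Maxine): max(7, 7, 1, 8) = 8
F (Minnie): min(15, 6, 11, 8) = 6
L (Maxine): max(13, 6) = 13
K (Minnie): min(13, 7, 5, 15) = 5
B (Maxine): max(8, 6, 5) = 8
Root (Minnie): min(8, 6) = 6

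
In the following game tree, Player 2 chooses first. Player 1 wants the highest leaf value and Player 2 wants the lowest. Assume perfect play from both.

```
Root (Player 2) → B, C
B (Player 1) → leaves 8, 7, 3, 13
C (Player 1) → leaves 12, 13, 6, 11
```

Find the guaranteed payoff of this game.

B (Player 1): max(8, 7, 3, 13) = 13
C (Player 1): max(12, 13, 6, 11) = 13
Root (Player 2): min(13, 13) = 13

13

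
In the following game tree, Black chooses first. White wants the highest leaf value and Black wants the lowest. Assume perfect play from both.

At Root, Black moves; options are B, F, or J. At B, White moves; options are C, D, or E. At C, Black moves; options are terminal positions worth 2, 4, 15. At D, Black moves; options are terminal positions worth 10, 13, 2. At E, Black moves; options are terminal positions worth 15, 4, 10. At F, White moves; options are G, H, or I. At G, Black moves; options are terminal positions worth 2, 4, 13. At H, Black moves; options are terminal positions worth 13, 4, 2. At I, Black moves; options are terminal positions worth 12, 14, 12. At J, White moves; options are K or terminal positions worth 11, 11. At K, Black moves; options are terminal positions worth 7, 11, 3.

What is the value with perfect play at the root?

4

C (Black): min(2, 4, 15) = 2
D (Black): min(10, 13, 2) = 2
E (Black): min(15, 4, 10) = 4
B (White): max(2, 2, 4) = 4
G (Black): min(2, 4, 13) = 2
H (Black): min(13, 4, 2) = 2
I (Black): min(12, 14, 12) = 12
F (White): max(2, 2, 12) = 12
K (Black): min(7, 11, 3) = 3
J (White): max(3, 11, 11) = 11
Root (Black): min(4, 12, 11) = 4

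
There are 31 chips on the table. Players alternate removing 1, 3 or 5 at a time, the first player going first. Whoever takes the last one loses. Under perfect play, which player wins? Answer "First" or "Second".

Compute winning (W) and losing (L) positions by backward induction:
i:   0  1  2  3  4  5  6  7  8  9 10 11 12 13 14 15 16 17 18 19 20 21 22 23 24 25 26 27 28 29 30 31
     W  L  W  L  W  L  W  L  W  L  W  L  W  L  W  L  W  L  W  L  W  L  W  L  W  L  W  L  W  L  W  L
Position 31 is L, so the second player wins.

Second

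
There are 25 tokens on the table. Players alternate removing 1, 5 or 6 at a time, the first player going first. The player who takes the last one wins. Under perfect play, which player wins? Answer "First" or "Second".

i:   0  1  2  3  4  5  6  7  8  9 10 11 12 13 14 15 16 17 18 19 20 21 22 23 24 25
     L  W  L  W  L  W  W  W  W  W  W  L  W  L  W  L  W  W  W  W  W  W  L  W  L  W
Position 25 is W, so the first player wins.

First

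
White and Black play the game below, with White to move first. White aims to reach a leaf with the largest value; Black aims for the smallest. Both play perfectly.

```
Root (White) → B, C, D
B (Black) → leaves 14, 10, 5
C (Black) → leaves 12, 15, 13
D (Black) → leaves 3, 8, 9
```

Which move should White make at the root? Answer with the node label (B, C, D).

C

B (Black): min(14, 10, 5) = 5
C (Black): min(12, 15, 13) = 12
D (Black): min(3, 8, 9) = 3
Root (White): max(5, 12, 3) = 12
White picks the child with the highest value: C (value 12).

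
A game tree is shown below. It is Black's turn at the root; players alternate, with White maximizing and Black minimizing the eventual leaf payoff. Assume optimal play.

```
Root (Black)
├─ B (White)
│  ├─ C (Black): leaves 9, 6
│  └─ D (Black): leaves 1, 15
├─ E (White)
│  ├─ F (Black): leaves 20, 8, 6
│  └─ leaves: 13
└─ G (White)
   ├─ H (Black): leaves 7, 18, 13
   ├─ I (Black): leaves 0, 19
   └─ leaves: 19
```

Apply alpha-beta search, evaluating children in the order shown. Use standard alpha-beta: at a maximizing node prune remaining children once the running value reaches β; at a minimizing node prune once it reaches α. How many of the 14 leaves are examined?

9

C [α=-∞,β=+∞]: v=6
D [α=6,β=+∞]: v=1 after child 1 ≤ α → α-cutoff, skip 1
B [α=-∞,β=+∞]: v=6
F [α=-∞,β=6]: v=6
E [α=-∞,β=6]: v=6 after child 1 ≥ β → β-cutoff, skip 1
H [α=-∞,β=6]: v=7
G [α=-∞,β=6]: v=7 after child 1 ≥ β → β-cutoff, skip 2
Root [α=-∞,β=+∞]: v=6
Leaves evaluated: 9 of 14.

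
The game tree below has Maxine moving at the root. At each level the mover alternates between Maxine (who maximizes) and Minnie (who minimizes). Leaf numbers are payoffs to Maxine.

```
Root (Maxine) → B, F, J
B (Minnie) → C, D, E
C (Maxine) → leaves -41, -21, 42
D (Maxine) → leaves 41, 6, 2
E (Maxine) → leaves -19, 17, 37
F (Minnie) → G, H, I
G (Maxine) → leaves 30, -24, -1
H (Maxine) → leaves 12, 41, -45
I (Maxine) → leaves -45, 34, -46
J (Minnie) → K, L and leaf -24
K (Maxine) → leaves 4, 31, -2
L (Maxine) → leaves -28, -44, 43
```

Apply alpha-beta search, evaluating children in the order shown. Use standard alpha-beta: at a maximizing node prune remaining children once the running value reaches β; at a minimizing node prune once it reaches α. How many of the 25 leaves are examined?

15

C [α=-∞,β=+∞]: v=42
D [α=-∞,β=42]: v=41
E [α=-∞,β=41]: v=37
B [α=-∞,β=+∞]: v=37
G [α=37,β=+∞]: v=30
F [α=37,β=+∞]: v=30 after child 1 ≤ α → α-cutoff, skip 2
K [α=37,β=+∞]: v=31
J [α=37,β=+∞]: v=31 after child 1 ≤ α → α-cutoff, skip 2
Root [α=-∞,β=+∞]: v=37
Leaves evaluated: 15 of 25.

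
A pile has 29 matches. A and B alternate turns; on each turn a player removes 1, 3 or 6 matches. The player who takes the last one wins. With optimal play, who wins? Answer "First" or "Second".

Second

W/L table (W = player to move can force a win):
i:   0  1  2  3  4  5  6  7  8  9 10 11 12 13 14 15 16 17 18 19 20 21 22 23 24 25 26 27 28 29
     L  W  L  W  L  W  W  W  W  L  W  L  W  L  W  W  W  W  L  W  L  W  L  W  W  W  W  L  W  L
Position 29 is L, so the second player wins.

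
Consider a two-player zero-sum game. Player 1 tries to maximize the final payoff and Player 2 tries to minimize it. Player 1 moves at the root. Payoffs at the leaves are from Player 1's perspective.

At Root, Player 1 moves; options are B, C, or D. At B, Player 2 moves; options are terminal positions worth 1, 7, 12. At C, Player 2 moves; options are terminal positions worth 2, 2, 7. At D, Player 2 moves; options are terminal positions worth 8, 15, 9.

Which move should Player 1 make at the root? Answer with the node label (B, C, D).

D

B (Player 2): min(1, 7, 12) = 1
C (Player 2): min(2, 2, 7) = 2
D (Player 2): min(8, 15, 9) = 8
Root (Player 1): max(1, 2, 8) = 8
Player 1 picks the child with the highest value: D (value 8).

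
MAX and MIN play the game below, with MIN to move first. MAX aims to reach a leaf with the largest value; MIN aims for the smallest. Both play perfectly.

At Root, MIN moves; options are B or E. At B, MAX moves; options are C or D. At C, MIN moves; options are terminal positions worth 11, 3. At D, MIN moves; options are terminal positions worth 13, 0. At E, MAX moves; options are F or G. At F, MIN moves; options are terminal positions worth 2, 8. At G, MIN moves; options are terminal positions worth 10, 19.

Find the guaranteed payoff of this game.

3

C (MIN): min(11, 3) = 3
D (MIN): min(13, 0) = 0
B (MAX): max(3, 0) = 3
F (MIN): min(2, 8) = 2
G (MIN): min(10, 19) = 10
E (MAX): max(2, 10) = 10
Root (MIN): min(3, 10) = 3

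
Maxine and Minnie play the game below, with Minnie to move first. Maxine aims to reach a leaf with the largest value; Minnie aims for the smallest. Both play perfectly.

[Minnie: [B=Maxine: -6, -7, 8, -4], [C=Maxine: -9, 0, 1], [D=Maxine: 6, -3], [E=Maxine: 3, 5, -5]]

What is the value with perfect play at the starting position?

B (Maxine): max(-6, -7, 8, -4) = 8
C (Maxine): max(-9, 0, 1) = 1
D (Maxine): max(6, -3) = 6
E (Maxine): max(3, 5, -5) = 5
Root (Minnie): min(8, 1, 6, 5) = 1

1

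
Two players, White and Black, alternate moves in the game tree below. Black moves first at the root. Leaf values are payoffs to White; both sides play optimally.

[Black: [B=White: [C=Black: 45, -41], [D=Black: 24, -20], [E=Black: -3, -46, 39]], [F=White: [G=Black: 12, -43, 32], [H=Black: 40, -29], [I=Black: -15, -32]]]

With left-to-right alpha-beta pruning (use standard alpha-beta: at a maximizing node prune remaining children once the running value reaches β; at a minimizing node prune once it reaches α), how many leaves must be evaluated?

C [α=-∞,β=+∞]: v=-41
D [α=-41,β=+∞]: v=-20
E [α=-20,β=+∞]: v=-46 after child 2 ≤ α → α-cutoff, skip 1
B [α=-∞,β=+∞]: v=-20
G [α=-∞,β=-20]: v=-43
H [α=-43,β=-20]: v=-29
I [α=-29,β=-20]: v=-32
F [α=-∞,β=-20]: v=-29
Root [α=-∞,β=+∞]: v=-29
Leaves evaluated: 13 of 14.

13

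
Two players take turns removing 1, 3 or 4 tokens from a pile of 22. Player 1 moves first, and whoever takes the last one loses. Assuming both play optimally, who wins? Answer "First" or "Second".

i:   0  1  2  3  4  5  6  7  8  9 10 11 12 13 14 15 16 17 18 19 20 21 22
     W  L  W  L  W  W  W  W  L  W  L  W  W  W  W  L  W  L  W  W  W  W  L
Position 22 is L, so the second player wins.

Second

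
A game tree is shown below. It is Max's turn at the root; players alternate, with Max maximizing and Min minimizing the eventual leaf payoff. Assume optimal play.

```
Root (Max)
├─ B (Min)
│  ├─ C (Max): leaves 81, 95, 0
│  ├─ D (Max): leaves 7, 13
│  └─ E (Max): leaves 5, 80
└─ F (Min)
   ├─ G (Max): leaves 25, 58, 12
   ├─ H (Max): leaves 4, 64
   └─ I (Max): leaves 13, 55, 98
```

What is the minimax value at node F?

G: max(25, 58, 12) = 58
H: max(4, 64) = 64
I: max(13, 55, 98) = 98
F: min(58, 64, 98) = 58

58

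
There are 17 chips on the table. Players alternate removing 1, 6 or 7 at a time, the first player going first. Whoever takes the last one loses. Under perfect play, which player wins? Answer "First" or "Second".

Second

Positions where the player to move wins (W) vs loses (L):
i:   0  1  2  3  4  5  6  7  8  9 10 11 12 13 14 15 16 17
     W  L  W  L  W  L  W  W  W  W  W  W  W  L  W  L  W  L
Position 17 is L, so the second player wins.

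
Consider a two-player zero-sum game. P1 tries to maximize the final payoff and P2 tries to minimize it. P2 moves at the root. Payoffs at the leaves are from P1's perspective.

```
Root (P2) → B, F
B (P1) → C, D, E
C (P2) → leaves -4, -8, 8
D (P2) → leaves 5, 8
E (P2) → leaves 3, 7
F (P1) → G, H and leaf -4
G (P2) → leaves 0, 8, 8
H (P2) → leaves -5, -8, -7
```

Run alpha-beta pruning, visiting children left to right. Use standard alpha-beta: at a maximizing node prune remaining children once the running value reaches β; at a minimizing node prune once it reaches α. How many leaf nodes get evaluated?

C [α=-∞,β=+∞]: v=-8
D [α=-8,β=+∞]: v=5
E [α=5,β=+∞]: v=3 after child 1 ≤ α → α-cutoff, skip 1
B [α=-∞,β=+∞]: v=5
G [α=-∞,β=5]: v=0
H [α=0,β=5]: v=-5 after child 1 ≤ α → α-cutoff, skip 2
F [α=-∞,β=5]: v=0
Root [α=-∞,β=+∞]: v=0
Leaves evaluated: 11 of 14.

11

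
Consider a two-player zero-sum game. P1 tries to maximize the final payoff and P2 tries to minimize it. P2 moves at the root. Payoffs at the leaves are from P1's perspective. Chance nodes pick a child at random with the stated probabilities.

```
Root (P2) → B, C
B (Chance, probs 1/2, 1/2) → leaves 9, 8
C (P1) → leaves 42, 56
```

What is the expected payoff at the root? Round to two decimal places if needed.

B (Chance): 1/2·9 + 1/2·8 = 8.5
C (P1): max(42, 56) = 56
Root (P2): min(8.5, 56) = 8.5

8.5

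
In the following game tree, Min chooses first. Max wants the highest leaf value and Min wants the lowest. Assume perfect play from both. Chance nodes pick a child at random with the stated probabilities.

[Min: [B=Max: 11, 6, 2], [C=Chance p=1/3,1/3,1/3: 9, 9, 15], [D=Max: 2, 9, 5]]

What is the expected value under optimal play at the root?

B (Max): max(11, 6, 2) = 11
C (Chance): 1/3·9 + 1/3·9 + 1/3·15 = 11
D (Max): max(2, 9, 5) = 9
Root (Min): min(11, 11, 9) = 9

9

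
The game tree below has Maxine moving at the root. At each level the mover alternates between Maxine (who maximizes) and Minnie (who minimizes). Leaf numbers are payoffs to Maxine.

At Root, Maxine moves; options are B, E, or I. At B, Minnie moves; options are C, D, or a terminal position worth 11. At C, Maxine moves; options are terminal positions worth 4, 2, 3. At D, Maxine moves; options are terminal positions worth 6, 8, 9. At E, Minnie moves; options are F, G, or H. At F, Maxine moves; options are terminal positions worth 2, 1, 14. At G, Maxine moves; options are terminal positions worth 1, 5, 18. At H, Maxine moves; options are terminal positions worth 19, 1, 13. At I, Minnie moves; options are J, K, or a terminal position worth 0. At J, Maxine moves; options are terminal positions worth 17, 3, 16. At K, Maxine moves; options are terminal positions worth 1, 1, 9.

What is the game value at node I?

0

J: max(17, 3, 16) = 17
K: max(1, 1, 9) = 9
I: min(17, 9, 0) = 0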